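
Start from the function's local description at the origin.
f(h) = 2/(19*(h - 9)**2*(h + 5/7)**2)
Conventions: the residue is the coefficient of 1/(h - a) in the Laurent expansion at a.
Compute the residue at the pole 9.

The residue is -343/1493552.

At the order-2 pole 9 set g(h) = (h - (9))^2*f(h) = 2/(19*(h + 5/7)**2).
Order-2 pole: residue = g'(a); g'(9) = -343/1493552, so the residue is -343/1493552.


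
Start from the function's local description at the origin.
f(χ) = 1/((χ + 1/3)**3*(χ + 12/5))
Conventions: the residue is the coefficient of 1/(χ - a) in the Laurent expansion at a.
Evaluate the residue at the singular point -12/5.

The residue is -3375/29791.

At the order-1 pole -12/5 set g(χ) = (χ - (-12/5))*f(χ) = (χ + 1/3)**(-3).
Simple pole: residue = g(a) at a = -12/5, which is -3375/29791.


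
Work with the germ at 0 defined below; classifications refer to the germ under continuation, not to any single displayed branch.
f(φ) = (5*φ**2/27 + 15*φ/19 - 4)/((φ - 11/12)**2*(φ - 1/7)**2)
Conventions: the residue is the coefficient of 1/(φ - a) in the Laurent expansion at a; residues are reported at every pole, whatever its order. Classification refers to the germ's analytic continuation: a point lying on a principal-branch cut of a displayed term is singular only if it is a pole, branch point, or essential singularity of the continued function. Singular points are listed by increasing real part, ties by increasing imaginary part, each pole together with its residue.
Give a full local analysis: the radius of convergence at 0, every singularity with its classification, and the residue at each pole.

Radius of convergence at 0: 1/7.
At 1/7: a pole of order 2; residue -240375184/15653625.
At 11/12: a pole of order 2; residue 240375184/15653625.

Denominator factor (φ - 1/7)^2: pole of order 2 at 1/7, modulus 1/7.
Denominator factor (φ - 11/12)^2: pole of order 2 at 11/12, modulus 11/12.
The radius of convergence is the smallest modulus among the singular points: 1/7.
At the order-2 pole 1/7 set g(φ) = (φ - (1/7))^2*f(φ) = (5*φ**2/27 + 15*φ/19 - 4)/(φ - 11/12)**2.
Order-2 pole: residue = g'(a); g'(1/7) = -240375184/15653625, so the residue is -240375184/15653625.
At the order-2 pole 11/12 set g(φ) = (φ - (11/12))^2*f(φ) = (5*φ**2/27 + 15*φ/19 - 4)/(φ - 1/7)**2.
Order-2 pole: residue = g'(a); g'(11/12) = 240375184/15653625, so the residue is 240375184/15653625.
List the singular points by increasing real part (a conjugate pair: the negative imaginary part first).


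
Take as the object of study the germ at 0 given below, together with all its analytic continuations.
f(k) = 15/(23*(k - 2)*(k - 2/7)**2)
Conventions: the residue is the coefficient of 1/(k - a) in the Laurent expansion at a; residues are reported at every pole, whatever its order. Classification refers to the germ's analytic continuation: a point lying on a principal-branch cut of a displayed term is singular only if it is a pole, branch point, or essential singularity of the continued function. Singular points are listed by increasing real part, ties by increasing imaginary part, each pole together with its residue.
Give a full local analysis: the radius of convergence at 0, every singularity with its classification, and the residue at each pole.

Radius of convergence at 0: 2/7.
At 2/7: a pole of order 2; residue -245/1104.
At 2: a pole of order 1; residue 245/1104.

Denominator factor (k - 2): pole of order 1 at 2, modulus 2.
Denominator factor (k - 2/7)^2: pole of order 2 at 2/7, modulus 2/7.
The radius of convergence is the smallest modulus among the singular points: 2/7.
At the order-2 pole 2/7 set g(k) = (k - (2/7))^2*f(k) = 15/(23*(k - 2)).
Order-2 pole: residue = g'(a); g'(2/7) = -245/1104, so the residue is -245/1104.
At the order-1 pole 2 set g(k) = (k - (2))*f(k) = 15/(23*(k - 2/7)**2).
Simple pole: residue = g(a) at a = 2, which is 245/1104.
List the singular points by increasing real part (a conjugate pair: the negative imaginary part first).


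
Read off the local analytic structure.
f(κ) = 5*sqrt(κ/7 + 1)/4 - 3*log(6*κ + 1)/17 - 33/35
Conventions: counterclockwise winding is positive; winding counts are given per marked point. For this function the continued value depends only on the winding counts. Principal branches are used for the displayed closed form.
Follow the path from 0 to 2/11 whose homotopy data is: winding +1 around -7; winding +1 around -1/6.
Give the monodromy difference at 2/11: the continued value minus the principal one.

Continued minus principal equals (-(5/154)*sqrt(6083)) - ((6/17)*pi)*i.

The rational part is single-valued and drops out of the difference; each branch term changes only by its own monodromy.
(-3/17)*log(1 - κ/(-1/6)): each positive loop around -1/6 adds 2*pi*i to the log, so winding +1 contributes (-3/17)*(1)*2*pi*i = -(6/17)*pi*i.
(5/4)*sqrt(1 - κ/(-7)): winding +1 is odd, the square root flips sign, contributing -2*(5/4)*sqrt(1 - (2/11)/(-7)) = -2*(5/4)*sqrt(79/77) = -(5/154)*sqrt(6083).
Summing the contributions at κ = 2/11 gives (-(5/154)*sqrt(6083)) - ((6/17)*pi)*i.


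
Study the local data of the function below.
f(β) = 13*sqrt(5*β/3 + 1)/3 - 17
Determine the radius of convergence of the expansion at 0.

The radius of convergence is 3/5.

Branch term (13/3)*sqrt(1 - β/(-3/5)): its argument vanishes at β = -3/5, a square-root branch point, modulus 3/5.
The radius of convergence is the smallest modulus among the singular points: 3/5.


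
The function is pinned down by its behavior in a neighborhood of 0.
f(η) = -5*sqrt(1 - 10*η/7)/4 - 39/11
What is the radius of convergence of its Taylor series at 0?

Branch term (-5/4)*sqrt(1 - η/(7/10)): its argument vanishes at η = 7/10, a square-root branch point, modulus 7/10.
The radius of convergence is the smallest modulus among the singular points: 7/10.

The radius of convergence is 7/10.


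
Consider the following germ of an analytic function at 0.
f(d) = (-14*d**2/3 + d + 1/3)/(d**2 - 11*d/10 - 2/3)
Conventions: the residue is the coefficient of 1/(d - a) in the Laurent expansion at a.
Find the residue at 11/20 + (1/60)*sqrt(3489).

The residue is -31/15 - (2273/52335)*sqrt(3489).

The factor d**2 - 11*d/10 - 2/3 splits as (d - a)(d - a') with a = 11/20 + (1/60)*sqrt(3489), a' = 11/20 - (1/60)*sqrt(3489). At the order-1 pole a set g(d) = (d - a)*f(d) = [-14*d**2/3 + d + 1/3] / (d - a').
Simple pole: residue = g(a) at a = 11/20 + (1/60)*sqrt(3489), which is -31/15 - (2273/52335)*sqrt(3489).


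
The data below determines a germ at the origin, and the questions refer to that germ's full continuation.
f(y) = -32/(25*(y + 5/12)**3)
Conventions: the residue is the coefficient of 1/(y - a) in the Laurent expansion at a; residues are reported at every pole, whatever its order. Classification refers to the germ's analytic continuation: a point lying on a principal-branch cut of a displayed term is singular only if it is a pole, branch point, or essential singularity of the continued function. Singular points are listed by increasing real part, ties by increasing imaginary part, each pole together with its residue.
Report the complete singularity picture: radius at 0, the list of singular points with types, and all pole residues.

Radius of convergence at 0: 5/12.
At -5/12: a pole of order 3; residue 0.

Denominator factor (y + 5/12)^3: pole of order 3 at -5/12, modulus 5/12.
The radius of convergence is the smallest modulus among the singular points: 5/12.
At the order-3 pole -5/12 set g(y) = (y - (-5/12))^3*f(y) = -32/25.
Order-3 pole: residue = g''(a)/2; g''(-5/12) = 0, so the residue is 0.


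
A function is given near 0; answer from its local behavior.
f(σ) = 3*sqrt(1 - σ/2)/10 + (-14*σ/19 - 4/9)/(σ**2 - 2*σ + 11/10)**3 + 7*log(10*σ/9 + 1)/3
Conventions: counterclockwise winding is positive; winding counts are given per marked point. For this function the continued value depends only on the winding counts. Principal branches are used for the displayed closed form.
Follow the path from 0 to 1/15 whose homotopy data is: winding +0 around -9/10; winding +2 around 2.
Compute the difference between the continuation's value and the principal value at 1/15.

The rational part is single-valued and drops out of the difference; each branch term changes only by its own monodromy.
(3/10)*sqrt(1 - σ/(2)): winding +2 is even, the square root returns to the same sheet, contribution 0.
(7/3)*log(1 - σ/(-9/10)): winding 0 around -9/10, so this term returns to its principal value, contribution 0.
Summing the contributions at σ = 1/15 gives 0.

Continued minus principal equals 0.


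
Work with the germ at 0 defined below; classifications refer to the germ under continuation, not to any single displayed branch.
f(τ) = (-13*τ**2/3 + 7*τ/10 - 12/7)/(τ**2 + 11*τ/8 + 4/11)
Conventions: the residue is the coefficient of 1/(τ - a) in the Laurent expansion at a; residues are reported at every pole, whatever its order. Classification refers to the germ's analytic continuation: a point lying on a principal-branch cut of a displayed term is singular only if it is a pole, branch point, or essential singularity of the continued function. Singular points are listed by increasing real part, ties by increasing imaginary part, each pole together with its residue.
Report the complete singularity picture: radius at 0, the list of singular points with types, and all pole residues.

Denominator factor (τ**2 + 11*τ/8 + 4/11): discriminant 307/704, real irrational roots -11/16 + (1/176)*sqrt(3377) and -11/16 - (1/176)*sqrt(3377); poles of order 1, moduli 11/16 - (1/176)*sqrt(3377) and 11/16 + (1/176)*sqrt(3377).
The radius of convergence is the smallest modulus among the singular points: 11/16 - (1/176)*sqrt(3377).
The factor τ**2 + 11*τ/8 + 4/11 splits as (τ - a)(τ - a') with a = -11/16 - (1/176)*sqrt(3377), a' = -11/16 + (1/176)*sqrt(3377). At the order-1 pole a set g(τ) = (τ - a)*f(τ) = [-13*τ**2/3 + 7*τ/10 - 12/7] / (τ - a').
Simple pole: residue = g(a) at a = -11/16 - (1/176)*sqrt(3377), which is 799/240 + (232411/1891120)*sqrt(3377).
The factor τ**2 + 11*τ/8 + 4/11 splits as (τ - a)(τ - a') with a = -11/16 + (1/176)*sqrt(3377), a' = -11/16 - (1/176)*sqrt(3377). At the order-1 pole a set g(τ) = (τ - a)*f(τ) = [-13*τ**2/3 + 7*τ/10 - 12/7] / (τ - a').
Simple pole: residue = g(a) at a = -11/16 + (1/176)*sqrt(3377), which is 799/240 - (232411/1891120)*sqrt(3377).
List the singular points by increasing real part (a conjugate pair: the negative imaginary part first).

Radius of convergence at 0: 11/16 - (1/176)*sqrt(3377).
At -11/16 - (1/176)*sqrt(3377): a pole of order 1; residue 799/240 + (232411/1891120)*sqrt(3377).
At -11/16 + (1/176)*sqrt(3377): a pole of order 1; residue 799/240 - (232411/1891120)*sqrt(3377).


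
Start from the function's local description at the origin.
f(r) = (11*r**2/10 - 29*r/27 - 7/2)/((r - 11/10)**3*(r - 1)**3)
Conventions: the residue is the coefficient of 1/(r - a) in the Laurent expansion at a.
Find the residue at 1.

The residue is 6148700/3.

At the order-3 pole 1 set g(r) = (r - (1))^3*f(r) = (11*r**2/10 - 29*r/27 - 7/2)/(r - 11/10)**3.
Order-3 pole: residue = g''(a)/2; g''(1) = 12297400/3, so the residue is 6148700/3.


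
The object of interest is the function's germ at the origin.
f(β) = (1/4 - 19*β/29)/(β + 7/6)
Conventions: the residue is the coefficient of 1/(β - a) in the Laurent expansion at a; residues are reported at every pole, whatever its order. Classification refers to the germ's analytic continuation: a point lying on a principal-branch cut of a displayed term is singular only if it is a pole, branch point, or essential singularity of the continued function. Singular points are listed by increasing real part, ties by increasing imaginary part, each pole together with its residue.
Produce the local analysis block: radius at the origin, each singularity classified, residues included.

Denominator factor (β + 7/6): pole of order 1 at -7/6, modulus 7/6.
The radius of convergence is the smallest modulus among the singular points: 7/6.
At the order-1 pole -7/6 set g(β) = (β - (-7/6))*f(β) = 1/4 - 19*β/29.
Simple pole: residue = g(a) at a = -7/6, which is 353/348.

Radius of convergence at 0: 7/6.
At -7/6: a pole of order 1; residue 353/348.


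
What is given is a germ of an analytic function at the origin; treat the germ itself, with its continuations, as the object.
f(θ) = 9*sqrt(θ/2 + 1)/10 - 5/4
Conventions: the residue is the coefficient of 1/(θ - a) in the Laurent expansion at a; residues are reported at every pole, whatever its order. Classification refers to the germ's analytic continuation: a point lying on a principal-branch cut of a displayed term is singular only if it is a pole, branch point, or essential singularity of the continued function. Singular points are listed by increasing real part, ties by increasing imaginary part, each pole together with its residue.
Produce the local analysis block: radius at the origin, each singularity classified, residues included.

Branch term (9/10)*sqrt(1 - θ/(-2)): its argument vanishes at θ = -2, a square-root branch point, modulus 2.
The radius of convergence is the smallest modulus among the singular points: 2.

Radius of convergence at 0: 2.
At -2: an algebraic (square-root) branch point.


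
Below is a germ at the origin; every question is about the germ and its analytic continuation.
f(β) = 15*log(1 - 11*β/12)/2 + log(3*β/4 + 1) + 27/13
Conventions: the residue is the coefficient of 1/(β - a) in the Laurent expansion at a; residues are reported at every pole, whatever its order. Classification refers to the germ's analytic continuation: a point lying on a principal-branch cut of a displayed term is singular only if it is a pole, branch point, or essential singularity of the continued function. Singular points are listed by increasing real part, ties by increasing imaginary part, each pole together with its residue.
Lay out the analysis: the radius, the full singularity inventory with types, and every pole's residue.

Radius of convergence at 0: 12/11.
At -4/3: a logarithmic branch point.
At 12/11: a logarithmic branch point.

Branch term (15/2)*log(1 - β/(12/11)): its argument vanishes at β = 12/11, a logarithmic branch point, modulus 12/11.
Branch term (1)*log(1 - β/(-4/3)): its argument vanishes at β = -4/3, a logarithmic branch point, modulus 4/3.
The radius of convergence is the smallest modulus among the singular points: 12/11.
List the singular points by increasing real part (a conjugate pair: the negative imaginary part first).


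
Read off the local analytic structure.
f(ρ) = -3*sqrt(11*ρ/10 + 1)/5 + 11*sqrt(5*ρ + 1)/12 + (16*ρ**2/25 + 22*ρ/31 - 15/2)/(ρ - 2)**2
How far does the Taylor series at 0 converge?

Denominator factor (ρ - 2)^2: pole of order 2 at 2, modulus 2.
Branch term (11/12)*sqrt(1 - ρ/(-1/5)): its argument vanishes at ρ = -1/5, a square-root branch point, modulus 1/5.
Branch term (-3/5)*sqrt(1 - ρ/(-10/11)): its argument vanishes at ρ = -10/11, a square-root branch point, modulus 10/11.
The radius of convergence is the smallest modulus among the singular points: 1/5.

The radius of convergence is 1/5.


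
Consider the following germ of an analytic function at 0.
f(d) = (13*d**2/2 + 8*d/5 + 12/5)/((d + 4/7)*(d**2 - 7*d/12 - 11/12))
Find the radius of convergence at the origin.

The radius of convergence is 4/7.

Denominator factor (d**2 - 7*d/12 - 11/12): discriminant 577/144, real irrational roots 7/24 + (1/24)*sqrt(577) and 7/24 - (1/24)*sqrt(577); poles of order 1, moduli 7/24 + (1/24)*sqrt(577) and -7/24 + (1/24)*sqrt(577).
Denominator factor (d + 4/7): pole of order 1 at -4/7, modulus 4/7.
The radius of convergence is the smallest modulus among the singular points: 4/7.


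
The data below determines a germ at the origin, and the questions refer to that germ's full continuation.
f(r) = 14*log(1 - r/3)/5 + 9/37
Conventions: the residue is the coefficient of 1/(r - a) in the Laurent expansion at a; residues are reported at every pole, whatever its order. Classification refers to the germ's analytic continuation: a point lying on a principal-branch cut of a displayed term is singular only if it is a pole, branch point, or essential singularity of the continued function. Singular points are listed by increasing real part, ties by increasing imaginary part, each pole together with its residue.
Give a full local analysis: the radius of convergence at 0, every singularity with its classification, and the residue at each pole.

Branch term (14/5)*log(1 - r/(3)): its argument vanishes at r = 3, a logarithmic branch point, modulus 3.
The radius of convergence is the smallest modulus among the singular points: 3.

Radius of convergence at 0: 3.
At 3: a logarithmic branch point.


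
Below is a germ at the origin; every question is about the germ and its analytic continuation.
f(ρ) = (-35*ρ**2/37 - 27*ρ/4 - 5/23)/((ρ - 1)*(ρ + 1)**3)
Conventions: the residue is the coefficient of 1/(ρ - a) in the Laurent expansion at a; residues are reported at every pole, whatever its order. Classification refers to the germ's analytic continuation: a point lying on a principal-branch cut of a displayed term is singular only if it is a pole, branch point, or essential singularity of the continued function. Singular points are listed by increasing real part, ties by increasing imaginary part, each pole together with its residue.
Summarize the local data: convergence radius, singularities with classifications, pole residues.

Radius of convergence at 0: 1.
At -1: a pole of order 3; residue 26937/27232.
At 1: a pole of order 1; residue -26937/27232.

Denominator factor (ρ - 1): pole of order 1 at 1, modulus 1.
Denominator factor (ρ + 1)^3: pole of order 3 at -1, modulus 1.
The radius of convergence is the smallest modulus among the singular points: 1.
At the order-3 pole -1 set g(ρ) = (ρ - (-1))^3*f(ρ) = (-35*ρ**2/37 - 27*ρ/4 - 5/23)/(ρ - 1).
Order-3 pole: residue = g''(a)/2; g''(-1) = 26937/13616, so the residue is 26937/27232.
At the order-1 pole 1 set g(ρ) = (ρ - (1))*f(ρ) = (-35*ρ**2/37 - 27*ρ/4 - 5/23)/(ρ + 1)**3.
Simple pole: residue = g(a) at a = 1, which is -26937/27232.
List the singular points by increasing real part (a conjugate pair: the negative imaginary part first).


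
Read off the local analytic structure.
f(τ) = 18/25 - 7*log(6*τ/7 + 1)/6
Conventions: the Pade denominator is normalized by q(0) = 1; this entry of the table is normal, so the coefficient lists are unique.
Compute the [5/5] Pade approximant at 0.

Taylor coefficients needed (expand at 0): a_0 = 18/25, a_1 = -1, a_2 = 3/7, a_3 = -12/49, a_4 = 54/343, a_5 = -1296/12005, a_6 = 1296/16807, a_7 = -46656/823543, a_8 = 34992/823543, a_9 = -186624/5764801, a_10 = 5038848/201768035.
Write the denominator as Q(τ) = 1 + q1*τ + q2*τ^2 + q3*τ^3 + q4*τ^4 + q5*τ^5. Requiring Q*f - P = O(τ^11) with deg P <= 5 kills the coefficients of τ^6..τ^10 in Q*f:
  τ^6: a_6 + q1*a_5 + q2*a_4 + q3*a_3 + q4*a_2 + q5*a_1 = 0, i.e. 1296/16807 + (-1296/12005)*q1 + (54/343)*q2 + (-12/49)*q3 + (3/7)*q4 + (-1)*q5 = 0.
  τ^7: a_7 + q1*a_6 + q2*a_5 + q3*a_4 + q4*a_3 + q5*a_2 = 0, i.e. -46656/823543 + (1296/16807)*q1 + (-1296/12005)*q2 + (54/343)*q3 + (-12/49)*q4 + (3/7)*q5 = 0.
  τ^8: a_8 + q1*a_7 + q2*a_6 + q3*a_5 + q4*a_4 + q5*a_3 = 0, i.e. 34992/823543 + (-46656/823543)*q1 + (1296/16807)*q2 + (-1296/12005)*q3 + (54/343)*q4 + (-12/49)*q5 = 0.
  τ^9: a_9 + q1*a_8 + q2*a_7 + q3*a_6 + q4*a_5 + q5*a_4 = 0, i.e. -186624/5764801 + (34992/823543)*q1 + (-46656/823543)*q2 + (1296/16807)*q3 + (-1296/12005)*q4 + (54/343)*q5 = 0.
  τ^10: a_10 + q1*a_9 + q2*a_8 + q3*a_7 + q4*a_6 + q5*a_5 = 0, i.e. 5038848/201768035 + (-186624/5764801)*q1 + (34992/823543)*q2 + (-46656/823543)*q3 + (1296/16807)*q4 + (-1296/12005)*q5 = 0.
Solving this linear system: q1 = 15/7, q2 = 80/49, q3 = 180/343, q4 = 1080/16807, q5 = 216/117649.
The numerator is Q*f truncated at degree 5: P0 = a_0 = 18/25; P1 = a_1 + q1*a_0 = 19/35; P2 = a_2 + q1*a_1 + q2*a_0 = -132/245; P3 = a_3 + q1*a_2 + q2*a_1 + q3*a_0 = -997/1715; P4 = a_4 + q1*a_3 + q2*a_2 + q3*a_1 + q4*a_0 = -12282/84035; P5 = a_5 + q1*a_4 + q2*a_3 + q3*a_2 + q4*a_1 + q5*a_0 = -24882/2941225.

The Pade approximant has numerator coefficients [18/25, 19/35, -132/245, -997/1715, -12282/84035, -24882/2941225]; denominator coefficients [1, 15/7, 80/49, 180/343, 1080/16807, 216/117649].


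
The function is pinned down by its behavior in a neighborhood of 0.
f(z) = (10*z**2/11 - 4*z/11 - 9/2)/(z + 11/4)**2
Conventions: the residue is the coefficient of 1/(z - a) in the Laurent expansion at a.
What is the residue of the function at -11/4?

At the order-2 pole -11/4 set g(z) = (z - (-11/4))^2*f(z) = 10*z**2/11 - 4*z/11 - 9/2.
Order-2 pole: residue = g'(a); g'(-11/4) = -59/11, so the residue is -59/11.

The residue is -59/11.


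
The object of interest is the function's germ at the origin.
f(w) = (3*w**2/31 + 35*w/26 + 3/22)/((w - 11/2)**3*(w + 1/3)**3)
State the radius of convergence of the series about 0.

The radius of convergence is 1/3.

Denominator factor (w + 1/3)^3: pole of order 3 at -1/3, modulus 1/3.
Denominator factor (w - 11/2)^3: pole of order 3 at 11/2, modulus 11/2.
The radius of convergence is the smallest modulus among the singular points: 1/3.


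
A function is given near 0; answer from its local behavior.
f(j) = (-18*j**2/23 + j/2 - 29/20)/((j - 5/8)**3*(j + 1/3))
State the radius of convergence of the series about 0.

The radius of convergence is 1/3.

Denominator factor (j - 5/8)^3: pole of order 3 at 5/8, modulus 5/8.
Denominator factor (j + 1/3): pole of order 1 at -1/3, modulus 1/3.
The radius of convergence is the smallest modulus among the singular points: 1/3.


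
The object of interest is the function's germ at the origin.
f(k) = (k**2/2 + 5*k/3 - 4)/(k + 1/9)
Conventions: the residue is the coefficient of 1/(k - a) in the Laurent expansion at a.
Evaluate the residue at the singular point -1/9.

The residue is -677/162.

At the order-1 pole -1/9 set g(k) = (k - (-1/9))*f(k) = k**2/2 + 5*k/3 - 4.
Simple pole: residue = g(a) at a = -1/9, which is -677/162.


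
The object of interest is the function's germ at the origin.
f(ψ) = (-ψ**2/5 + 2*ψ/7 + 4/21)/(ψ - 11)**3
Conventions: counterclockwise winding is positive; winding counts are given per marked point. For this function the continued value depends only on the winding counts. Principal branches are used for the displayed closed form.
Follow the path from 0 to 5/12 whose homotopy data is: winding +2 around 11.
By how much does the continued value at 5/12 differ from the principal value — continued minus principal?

The function is rational, hence single-valued: continuing it around any pole returns the same value, so the difference is 0.

Continued minus principal equals 0.


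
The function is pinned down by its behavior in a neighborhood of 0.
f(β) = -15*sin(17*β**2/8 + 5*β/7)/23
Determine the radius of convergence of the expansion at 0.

The radius of convergence is infinite.

The factor sin(17*β**2/8 + 5*β/7) is entire and contributes no finite singular point.
The polynomial part has no poles.
No finite singular points: the Taylor series at 0 converges everywhere.


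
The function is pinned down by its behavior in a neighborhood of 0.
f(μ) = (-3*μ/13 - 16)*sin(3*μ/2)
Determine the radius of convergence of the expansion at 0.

The factor sin(3*μ/2) is entire and contributes no finite singular point.
The polynomial part has no poles.
No finite singular points: the Taylor series at 0 converges everywhere.

The radius of convergence is infinite.


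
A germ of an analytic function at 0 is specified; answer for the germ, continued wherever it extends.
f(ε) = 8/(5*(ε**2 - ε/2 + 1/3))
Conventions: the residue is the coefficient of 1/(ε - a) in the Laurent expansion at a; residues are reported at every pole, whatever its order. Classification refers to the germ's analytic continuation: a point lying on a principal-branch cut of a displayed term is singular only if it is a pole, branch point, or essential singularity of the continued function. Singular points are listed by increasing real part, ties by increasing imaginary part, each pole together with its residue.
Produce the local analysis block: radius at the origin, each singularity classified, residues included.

Denominator factor (ε**2 - ε/2 + 1/3): discriminant -13/12, complex-conjugate roots (1/4) + ((1/12)*sqrt(39))*i and (1/4) - ((1/12)*sqrt(39))*i; poles of order 1, moduli (1/3)*sqrt(3) and (1/3)*sqrt(3).
The radius of convergence is the smallest modulus among the singular points: (1/3)*sqrt(3).
The factor ε**2 - ε/2 + 1/3 splits as (ε - a)(ε - a') with a = (1/4) - ((1/12)*sqrt(39))*i, a' = (1/4) + ((1/12)*sqrt(39))*i. At the order-1 pole a set g(ε) = (ε - a)*f(ε) = [8/5] / (ε - a').
Simple pole: residue = g(a) at a = (1/4) - ((1/12)*sqrt(39))*i, which is ((16/65)*sqrt(39))*i.
The factor ε**2 - ε/2 + 1/3 splits as (ε - a)(ε - a') with a = (1/4) + ((1/12)*sqrt(39))*i, a' = (1/4) - ((1/12)*sqrt(39))*i. At the order-1 pole a set g(ε) = (ε - a)*f(ε) = [8/5] / (ε - a').
Simple pole: residue = g(a) at a = (1/4) + ((1/12)*sqrt(39))*i, which is -((16/65)*sqrt(39))*i.
List the singular points by increasing real part (a conjugate pair: the negative imaginary part first).

Radius of convergence at 0: (1/3)*sqrt(3).
At (1/4) - ((1/12)*sqrt(39))*i: a pole of order 1; residue ((16/65)*sqrt(39))*i.
At (1/4) + ((1/12)*sqrt(39))*i: a pole of order 1; residue -((16/65)*sqrt(39))*i.


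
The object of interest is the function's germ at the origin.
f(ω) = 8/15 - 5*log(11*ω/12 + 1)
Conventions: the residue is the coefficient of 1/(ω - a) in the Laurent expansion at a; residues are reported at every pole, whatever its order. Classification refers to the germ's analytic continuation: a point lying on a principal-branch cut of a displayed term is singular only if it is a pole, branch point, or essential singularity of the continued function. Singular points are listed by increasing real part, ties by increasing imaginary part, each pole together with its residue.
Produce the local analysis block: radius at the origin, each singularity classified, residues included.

Radius of convergence at 0: 12/11.
At -12/11: a logarithmic branch point.

Branch term (-5)*log(1 - ω/(-12/11)): its argument vanishes at ω = -12/11, a logarithmic branch point, modulus 12/11.
The radius of convergence is the smallest modulus among the singular points: 12/11.


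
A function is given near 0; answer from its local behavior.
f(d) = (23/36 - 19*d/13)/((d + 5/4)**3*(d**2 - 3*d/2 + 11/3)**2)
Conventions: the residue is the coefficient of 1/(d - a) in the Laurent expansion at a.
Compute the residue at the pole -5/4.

The residue is 17928192/175776522493.

At the order-3 pole -5/4 set g(d) = (d - (-5/4))^3*f(d) = (23/36 - 19*d/13)/(d**2 - 3*d/2 + 11/3)**2.
Order-3 pole: residue = g''(a)/2; g''(-5/4) = 35856384/175776522493, so the residue is 17928192/175776522493.


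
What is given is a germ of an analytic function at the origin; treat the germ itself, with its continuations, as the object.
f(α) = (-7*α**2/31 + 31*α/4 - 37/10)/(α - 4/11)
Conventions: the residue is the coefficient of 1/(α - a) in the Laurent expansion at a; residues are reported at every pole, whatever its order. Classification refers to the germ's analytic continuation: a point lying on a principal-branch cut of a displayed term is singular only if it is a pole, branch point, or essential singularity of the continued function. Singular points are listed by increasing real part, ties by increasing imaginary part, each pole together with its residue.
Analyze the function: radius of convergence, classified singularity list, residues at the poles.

Denominator factor (α - 4/11): pole of order 1 at 4/11, modulus 4/11.
The radius of convergence is the smallest modulus among the singular points: 4/11.
At the order-1 pole 4/11 set g(α) = (α - (4/11))*f(α) = -7*α**2/31 + 31*α/4 - 37/10.
Simple pole: residue = g(a) at a = 4/11, which is -34197/37510.

Radius of convergence at 0: 4/11.
At 4/11: a pole of order 1; residue -34197/37510.


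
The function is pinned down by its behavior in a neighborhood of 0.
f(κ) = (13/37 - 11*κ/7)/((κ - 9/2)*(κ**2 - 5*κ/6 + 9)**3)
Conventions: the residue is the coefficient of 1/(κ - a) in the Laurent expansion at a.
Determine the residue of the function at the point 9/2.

At the order-1 pole 9/2 set g(κ) = (κ - (9/2))*f(κ) = (13/37 - 11*κ/7)/(κ**2 - 5*κ/6 + 9)**3.
Simple pole: residue = g(a) at a = 9/2, which is -13924/34356609.

The residue is -13924/34356609.


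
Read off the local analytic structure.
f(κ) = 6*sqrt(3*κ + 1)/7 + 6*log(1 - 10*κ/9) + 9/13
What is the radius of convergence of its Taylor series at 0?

Branch term (6/7)*sqrt(1 - κ/(-1/3)): its argument vanishes at κ = -1/3, a square-root branch point, modulus 1/3.
Branch term (6)*log(1 - κ/(9/10)): its argument vanishes at κ = 9/10, a logarithmic branch point, modulus 9/10.
The radius of convergence is the smallest modulus among the singular points: 1/3.

The radius of convergence is 1/3.


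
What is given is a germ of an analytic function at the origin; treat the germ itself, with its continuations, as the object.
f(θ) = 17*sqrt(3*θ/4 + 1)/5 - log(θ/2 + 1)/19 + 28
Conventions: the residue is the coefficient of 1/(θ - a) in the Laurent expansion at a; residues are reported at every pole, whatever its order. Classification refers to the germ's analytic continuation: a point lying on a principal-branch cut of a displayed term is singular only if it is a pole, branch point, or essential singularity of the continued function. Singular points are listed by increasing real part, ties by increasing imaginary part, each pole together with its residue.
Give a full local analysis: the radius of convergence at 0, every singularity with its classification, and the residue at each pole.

Branch term (17/5)*sqrt(1 - θ/(-4/3)): its argument vanishes at θ = -4/3, a square-root branch point, modulus 4/3.
Branch term (-1/19)*log(1 - θ/(-2)): its argument vanishes at θ = -2, a logarithmic branch point, modulus 2.
The radius of convergence is the smallest modulus among the singular points: 4/3.
List the singular points by increasing real part (a conjugate pair: the negative imaginary part first).

Radius of convergence at 0: 4/3.
At -2: a logarithmic branch point.
At -4/3: an algebraic (square-root) branch point.


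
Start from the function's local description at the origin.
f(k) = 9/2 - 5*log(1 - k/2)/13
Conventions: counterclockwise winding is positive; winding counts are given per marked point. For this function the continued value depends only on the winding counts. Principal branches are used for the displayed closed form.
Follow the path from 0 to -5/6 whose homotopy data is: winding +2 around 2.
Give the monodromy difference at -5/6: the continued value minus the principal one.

Continued minus principal equals -(20/13)*pi*i.

The rational part is single-valued and drops out of the difference; each branch term changes only by its own monodromy.
(-5/13)*log(1 - k/(2)): each positive loop around 2 adds 2*pi*i to the log, so winding +2 contributes (-5/13)*(2)*2*pi*i = -(20/13)*pi*i.
Summing the contributions at k = -5/6 gives -(20/13)*pi*i.


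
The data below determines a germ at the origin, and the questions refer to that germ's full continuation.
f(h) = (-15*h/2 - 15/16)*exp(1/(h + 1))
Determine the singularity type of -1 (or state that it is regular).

The point is an essential singularity.

The exponent 1/(h - (-1)) has a pole at -1, so exp(1/(h - (-1))) takes every nonzero value near it: an essential singularity (not a pole of any order).


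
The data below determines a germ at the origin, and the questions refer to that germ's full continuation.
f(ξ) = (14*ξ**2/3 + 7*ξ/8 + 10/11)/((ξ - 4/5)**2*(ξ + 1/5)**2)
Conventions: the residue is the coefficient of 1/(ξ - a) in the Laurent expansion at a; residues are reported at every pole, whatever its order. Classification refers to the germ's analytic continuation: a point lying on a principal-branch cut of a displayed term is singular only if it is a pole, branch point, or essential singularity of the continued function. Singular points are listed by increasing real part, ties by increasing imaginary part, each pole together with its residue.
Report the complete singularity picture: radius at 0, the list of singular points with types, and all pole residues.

Radius of convergence at 0: 1/5.
At -1/5: a pole of order 2; residue 5609/6600.
At 4/5: a pole of order 2; residue -5609/6600.

Denominator factor (ξ + 1/5)^2: pole of order 2 at -1/5, modulus 1/5.
Denominator factor (ξ - 4/5)^2: pole of order 2 at 4/5, modulus 4/5.
The radius of convergence is the smallest modulus among the singular points: 1/5.
At the order-2 pole -1/5 set g(ξ) = (ξ - (-1/5))^2*f(ξ) = (14*ξ**2/3 + 7*ξ/8 + 10/11)/(ξ - 4/5)**2.
Order-2 pole: residue = g'(a); g'(-1/5) = 5609/6600, so the residue is 5609/6600.
At the order-2 pole 4/5 set g(ξ) = (ξ - (4/5))^2*f(ξ) = (14*ξ**2/3 + 7*ξ/8 + 10/11)/(ξ + 1/5)**2.
Order-2 pole: residue = g'(a); g'(4/5) = -5609/6600, so the residue is -5609/6600.
List the singular points by increasing real part (a conjugate pair: the negative imaginary part first).


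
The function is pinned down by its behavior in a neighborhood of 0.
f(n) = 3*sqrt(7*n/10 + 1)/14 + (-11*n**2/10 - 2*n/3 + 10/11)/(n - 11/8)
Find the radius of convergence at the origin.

Denominator factor (n - 11/8): pole of order 1 at 11/8, modulus 11/8.
Branch term (3/14)*sqrt(1 - n/(-10/7)): its argument vanishes at n = -10/7, a square-root branch point, modulus 10/7.
The radius of convergence is the smallest modulus among the singular points: 11/8.

The radius of convergence is 11/8.


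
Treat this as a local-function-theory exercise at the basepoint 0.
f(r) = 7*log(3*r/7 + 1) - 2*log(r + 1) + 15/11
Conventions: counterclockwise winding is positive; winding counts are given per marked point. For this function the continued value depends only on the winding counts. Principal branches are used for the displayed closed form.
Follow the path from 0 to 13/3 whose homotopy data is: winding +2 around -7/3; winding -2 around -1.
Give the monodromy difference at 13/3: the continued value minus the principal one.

Continued minus principal equals (36)*pi*i.

The rational part is single-valued and drops out of the difference; each branch term changes only by its own monodromy.
(7)*log(1 - r/(-7/3)): each positive loop around -7/3 adds 2*pi*i to the log, so winding +2 contributes (7)*(2)*2*pi*i = (28)*pi*i.
(-2)*log(1 - r/(-1)): each positive loop around -1 adds 2*pi*i to the log, so winding -2 contributes (-2)*(-2)*2*pi*i = (8)*pi*i.
Summing the contributions at r = 13/3 gives (36)*pi*i.


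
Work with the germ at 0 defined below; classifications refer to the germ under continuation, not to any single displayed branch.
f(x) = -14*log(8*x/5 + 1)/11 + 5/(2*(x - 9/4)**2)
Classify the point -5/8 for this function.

The term (-14/11)*log(1 - x/(-5/8)) has argument 1 - -5/8/(-5/8) = 0 at -5/8: a logarithmic (infinitely-sheeted) branch point; the remaining terms are analytic or single-valued there.

The point is a logarithmic branch point.


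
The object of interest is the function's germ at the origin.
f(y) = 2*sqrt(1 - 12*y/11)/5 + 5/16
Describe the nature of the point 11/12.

The point is an algebraic (square-root) branch point.

The term (2/5)*sqrt(1 - y/(11/12)) has argument 1 - 11/12/(11/12) = 0 at 11/12: a square-root (algebraic, two-sheeted) branch point; the remaining terms are analytic or single-valued there.


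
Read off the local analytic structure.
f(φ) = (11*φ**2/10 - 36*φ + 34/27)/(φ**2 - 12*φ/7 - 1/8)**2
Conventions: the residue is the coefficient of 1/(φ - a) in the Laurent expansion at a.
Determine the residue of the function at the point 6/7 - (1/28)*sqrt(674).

The factor φ**2 - 12*φ/7 - 1/8 splits as (φ - a)(φ - a') with a = 6/7 - (1/28)*sqrt(674), a' = 6/7 + (1/28)*sqrt(674). At the order-2 pole a set g(φ) = (φ - a)^2*f(φ) = [11*φ**2/10 - 36*φ + 34/27] / (φ - a')^2.
Order-2 pole: residue = g'(a); g'(6/7 - (1/28)*sqrt(674)) = -(22030351/61327260)*sqrt(674), so the residue is -(22030351/61327260)*sqrt(674).

The residue is -(22030351/61327260)*sqrt(674).


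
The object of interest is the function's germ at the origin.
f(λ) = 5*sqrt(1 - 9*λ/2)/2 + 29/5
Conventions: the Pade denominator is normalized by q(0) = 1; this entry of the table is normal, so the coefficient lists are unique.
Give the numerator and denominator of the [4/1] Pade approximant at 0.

The Pade approximant has numerator coefficients [83/10, -3177/100, 729/64, 729/128, 19683/4096]; denominator coefficients [1, -63/20].

Taylor coefficients needed (expand at 0): a_0 = 83/10, a_1 = -45/8, a_2 = -405/64, a_3 = -3645/256, a_4 = -164025/4096, a_5 = -2066715/16384.
Write the denominator as Q(λ) = 1 + q1*λ. Requiring Q*f - P = O(λ^6) with deg P <= 4 kills the coefficients of λ^5..λ^5 in Q*f:
  λ^5: a_5 + q1*a_4 = 0, i.e. -2066715/16384 + (-164025/4096)*q1 = 0.
Solving this linear system: q1 = -63/20.
The numerator is Q*f truncated at degree 4: P0 = a_0 = 83/10; P1 = a_1 + q1*a_0 = -3177/100; P2 = a_2 + q1*a_1 = 729/64; P3 = a_3 + q1*a_2 = 729/128; P4 = a_4 + q1*a_3 = 19683/4096.


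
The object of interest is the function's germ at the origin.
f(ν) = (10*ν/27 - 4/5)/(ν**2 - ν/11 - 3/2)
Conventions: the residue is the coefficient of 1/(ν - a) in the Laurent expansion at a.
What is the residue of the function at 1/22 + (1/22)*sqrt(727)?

The factor ν**2 - ν/11 - 3/2 splits as (ν - a)(ν - a') with a = 1/22 + (1/22)*sqrt(727), a' = 1/22 - (1/22)*sqrt(727). At the order-1 pole a set g(ν) = (ν - a)*f(ν) = [10*ν/27 - 4/5] / (ν - a').
Simple pole: residue = g(a) at a = 1/22 + (1/22)*sqrt(727), which is 5/27 - (1163/98145)*sqrt(727).

The residue is 5/27 - (1163/98145)*sqrt(727).


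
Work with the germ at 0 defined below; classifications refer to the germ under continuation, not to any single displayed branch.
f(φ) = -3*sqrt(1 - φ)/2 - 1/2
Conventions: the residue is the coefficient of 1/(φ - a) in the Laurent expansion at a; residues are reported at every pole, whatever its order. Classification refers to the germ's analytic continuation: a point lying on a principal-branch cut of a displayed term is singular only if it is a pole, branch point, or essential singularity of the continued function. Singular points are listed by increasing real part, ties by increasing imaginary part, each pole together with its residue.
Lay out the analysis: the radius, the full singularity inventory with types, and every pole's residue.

Branch term (-3/2)*sqrt(1 - φ/(1)): its argument vanishes at φ = 1, a square-root branch point, modulus 1.
The radius of convergence is the smallest modulus among the singular points: 1.

Radius of convergence at 0: 1.
At 1: an algebraic (square-root) branch point.


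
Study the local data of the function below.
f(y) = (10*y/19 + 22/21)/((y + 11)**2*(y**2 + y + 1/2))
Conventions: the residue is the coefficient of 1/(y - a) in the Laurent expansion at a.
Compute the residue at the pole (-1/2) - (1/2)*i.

The factor y**2 + y + 1/2 splits as (y - a)(y - a') with a = (-1/2) - (1/2)*i, a' = (-1/2) + (1/2)*i. At the order-1 pole a set g(y) = (y - a)*f(y) = [(10*y/19 + 22/21)/(y + 11)**2] / (y - a').
Simple pole: residue = g(a) at a = (-1/2) - (1/2)*i, which is (1574/927979) + (142130/19487559)*i.

The residue is (1574/927979) + (142130/19487559)*i.


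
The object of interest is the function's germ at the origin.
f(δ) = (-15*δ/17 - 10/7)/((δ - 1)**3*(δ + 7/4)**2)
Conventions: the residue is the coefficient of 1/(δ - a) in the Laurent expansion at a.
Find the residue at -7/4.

At the order-2 pole -7/4 set g(δ) = (δ - (-7/4))^2*f(δ) = (-15*δ/17 - 10/7)/(δ - 1)**3.
Order-2 pole: residue = g'(a); g'(-7/4) = 5760/158389, so the residue is 5760/158389.

The residue is 5760/158389.


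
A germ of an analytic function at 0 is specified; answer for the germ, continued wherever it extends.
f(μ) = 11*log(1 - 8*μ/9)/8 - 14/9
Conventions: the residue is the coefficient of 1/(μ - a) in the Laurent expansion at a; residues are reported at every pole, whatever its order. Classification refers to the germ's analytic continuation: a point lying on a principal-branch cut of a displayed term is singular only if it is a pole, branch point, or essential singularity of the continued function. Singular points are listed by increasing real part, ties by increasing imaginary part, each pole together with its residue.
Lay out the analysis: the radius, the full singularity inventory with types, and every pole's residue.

Branch term (11/8)*log(1 - μ/(9/8)): its argument vanishes at μ = 9/8, a logarithmic branch point, modulus 9/8.
The radius of convergence is the smallest modulus among the singular points: 9/8.

Radius of convergence at 0: 9/8.
At 9/8: a logarithmic branch point.
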